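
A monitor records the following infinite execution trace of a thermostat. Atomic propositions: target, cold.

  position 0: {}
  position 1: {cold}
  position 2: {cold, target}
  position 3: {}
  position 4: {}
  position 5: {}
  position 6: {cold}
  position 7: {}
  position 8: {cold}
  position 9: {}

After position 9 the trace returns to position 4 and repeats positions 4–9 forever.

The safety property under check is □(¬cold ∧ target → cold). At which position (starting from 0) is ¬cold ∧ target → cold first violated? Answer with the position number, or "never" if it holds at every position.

¬cold ∧ target → cold holds at every position 0..9, and those are all the positions the trace ever visits, so the invariant □(¬cold ∧ target → cold) is never violated.

never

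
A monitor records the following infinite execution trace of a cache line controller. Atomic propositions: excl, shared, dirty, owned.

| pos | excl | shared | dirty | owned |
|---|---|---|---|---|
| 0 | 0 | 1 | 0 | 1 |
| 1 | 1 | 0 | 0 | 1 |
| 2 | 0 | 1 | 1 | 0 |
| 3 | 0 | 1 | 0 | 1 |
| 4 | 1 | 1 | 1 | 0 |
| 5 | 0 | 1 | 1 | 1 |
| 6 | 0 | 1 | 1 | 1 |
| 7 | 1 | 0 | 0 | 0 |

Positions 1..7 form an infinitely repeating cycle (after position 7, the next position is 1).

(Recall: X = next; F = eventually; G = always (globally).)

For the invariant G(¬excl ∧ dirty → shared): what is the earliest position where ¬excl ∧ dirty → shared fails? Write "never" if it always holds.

¬excl ∧ dirty → shared holds at every position 0..7, and those are all the positions the trace ever visits, so the invariant G(¬excl ∧ dirty → shared) is never violated.

never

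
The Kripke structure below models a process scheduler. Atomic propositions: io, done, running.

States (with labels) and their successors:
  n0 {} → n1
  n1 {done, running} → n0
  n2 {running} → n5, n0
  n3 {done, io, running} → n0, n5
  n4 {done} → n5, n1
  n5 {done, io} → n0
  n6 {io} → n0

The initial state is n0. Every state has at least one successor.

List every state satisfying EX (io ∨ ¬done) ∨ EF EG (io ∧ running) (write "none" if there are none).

{n1, n2, n3, n4, n5, n6}

States satisfying io ∨ ¬done: {n0, n2, n3, n5, n6}.
States satisfying EX (io ∨ ¬done): {n1, n2, n3, n4, n5, n6}.
States satisfying EG (io ∧ running): ∅.
States satisfying EF EG (io ∧ running): ∅.
States satisfying EX (io ∨ ¬done) ∨ EF EG (io ∧ running): {n1, n2, n3, n4, n5, n6}.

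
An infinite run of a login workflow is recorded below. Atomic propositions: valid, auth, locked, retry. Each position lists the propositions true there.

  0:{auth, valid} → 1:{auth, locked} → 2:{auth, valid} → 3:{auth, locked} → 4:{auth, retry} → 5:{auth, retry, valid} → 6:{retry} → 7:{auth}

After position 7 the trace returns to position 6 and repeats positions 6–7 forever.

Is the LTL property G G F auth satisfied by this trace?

Satisfied

G F auth holds at every position 0..7, and those are all positions ever visited, so G G F auth holds.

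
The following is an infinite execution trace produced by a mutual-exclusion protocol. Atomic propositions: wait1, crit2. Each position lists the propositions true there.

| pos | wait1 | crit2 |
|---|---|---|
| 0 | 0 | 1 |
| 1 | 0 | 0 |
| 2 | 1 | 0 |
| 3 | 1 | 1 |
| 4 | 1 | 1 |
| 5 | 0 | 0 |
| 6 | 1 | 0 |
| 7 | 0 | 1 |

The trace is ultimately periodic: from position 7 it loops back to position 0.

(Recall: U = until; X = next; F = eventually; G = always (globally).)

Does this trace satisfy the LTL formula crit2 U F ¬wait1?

Yes

Walking from position 0: F ¬wait1 first holds at position 0, and crit2 holds at every earlier position along the way, so crit2 U F ¬wait1 holds.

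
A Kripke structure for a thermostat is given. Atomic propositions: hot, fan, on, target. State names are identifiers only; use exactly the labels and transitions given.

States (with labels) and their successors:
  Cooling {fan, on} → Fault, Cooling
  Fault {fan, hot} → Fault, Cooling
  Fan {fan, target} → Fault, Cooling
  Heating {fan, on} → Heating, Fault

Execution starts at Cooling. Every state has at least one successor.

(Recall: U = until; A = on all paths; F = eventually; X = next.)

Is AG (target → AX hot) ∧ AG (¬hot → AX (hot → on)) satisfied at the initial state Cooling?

States satisfying target → AX hot: {Cooling, Fault, Heating}.
States satisfying AG (target → AX hot): {Cooling, Fault, Heating}.
States satisfying ¬hot → AX (hot → on): {Fault}.
States satisfying AG (¬hot → AX (hot → on)): ∅.
States satisfying AG (target → AX hot) ∧ AG (¬hot → AX (hot → on)): ∅.
Cooling ∉ Sat(AG (target → AX hot) ∧ AG (¬hot → AX (hot → on))).

No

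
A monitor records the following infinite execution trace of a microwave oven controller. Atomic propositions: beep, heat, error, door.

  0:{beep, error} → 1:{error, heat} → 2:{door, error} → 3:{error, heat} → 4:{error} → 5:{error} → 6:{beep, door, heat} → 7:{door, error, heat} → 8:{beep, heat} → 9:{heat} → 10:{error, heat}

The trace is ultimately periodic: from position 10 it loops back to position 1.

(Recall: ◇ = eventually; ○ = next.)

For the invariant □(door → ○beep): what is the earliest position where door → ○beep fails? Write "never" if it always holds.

Check door → ○beep at each position in order: 0 ✓, 1 ✓.
At position 2 the labels are {door, error} and the next position 3 has {error, heat}, so door → ○beep is false there. This is the first violation.

2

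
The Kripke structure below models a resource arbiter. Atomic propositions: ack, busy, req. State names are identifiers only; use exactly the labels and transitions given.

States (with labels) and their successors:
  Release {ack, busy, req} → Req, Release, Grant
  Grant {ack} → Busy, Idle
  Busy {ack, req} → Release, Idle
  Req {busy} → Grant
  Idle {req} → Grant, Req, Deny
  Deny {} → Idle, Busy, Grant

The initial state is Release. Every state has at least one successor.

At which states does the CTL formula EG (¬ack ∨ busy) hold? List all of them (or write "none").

{Release, Idle, Deny}

States satisfying ¬ack ∨ busy: {Release, Req, Idle, Deny}.
States satisfying EG (¬ack ∨ busy): {Release, Idle, Deny}.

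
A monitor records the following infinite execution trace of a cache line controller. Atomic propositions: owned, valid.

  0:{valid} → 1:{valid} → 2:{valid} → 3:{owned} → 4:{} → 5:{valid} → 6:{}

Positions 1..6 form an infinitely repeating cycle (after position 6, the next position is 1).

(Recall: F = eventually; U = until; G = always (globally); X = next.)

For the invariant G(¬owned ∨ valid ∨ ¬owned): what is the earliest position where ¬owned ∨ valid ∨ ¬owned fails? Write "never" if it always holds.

3

Check ¬owned ∨ valid ∨ ¬owned at each position in order: 0 ✓, 1 ✓, 2 ✓.
At position 3 the labels are {owned}, so ¬owned ∨ valid ∨ ¬owned is false there. This is the first violation.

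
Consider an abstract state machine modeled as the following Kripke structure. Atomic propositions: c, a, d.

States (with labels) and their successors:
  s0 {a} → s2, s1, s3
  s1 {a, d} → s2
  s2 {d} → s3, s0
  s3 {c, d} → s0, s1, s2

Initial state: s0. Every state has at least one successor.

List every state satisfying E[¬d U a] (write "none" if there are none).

States satisfying ¬d: {s0}.
States satisfying a: {s0, s1}.
States satisfying E[¬d U a]: {s0, s1}.

{s0, s1}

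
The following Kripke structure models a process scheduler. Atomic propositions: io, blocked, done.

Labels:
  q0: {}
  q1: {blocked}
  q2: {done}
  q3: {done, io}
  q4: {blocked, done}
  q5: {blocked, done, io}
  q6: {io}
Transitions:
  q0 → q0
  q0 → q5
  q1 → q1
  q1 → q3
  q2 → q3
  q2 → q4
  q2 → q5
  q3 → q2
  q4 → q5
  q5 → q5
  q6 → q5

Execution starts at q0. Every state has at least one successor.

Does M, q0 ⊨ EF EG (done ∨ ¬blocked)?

Holds

States satisfying EG (done ∨ ¬blocked): {q0, q2, q3, q4, q5, q6}.
States satisfying EF EG (done ∨ ¬blocked): {q0, q1, q2, q3, q4, q5, q6}.
Some path from q0 reaches a state where EG (done ∨ ¬blocked) holds.
q0 ∈ Sat(EF EG (done ∨ ¬blocked)).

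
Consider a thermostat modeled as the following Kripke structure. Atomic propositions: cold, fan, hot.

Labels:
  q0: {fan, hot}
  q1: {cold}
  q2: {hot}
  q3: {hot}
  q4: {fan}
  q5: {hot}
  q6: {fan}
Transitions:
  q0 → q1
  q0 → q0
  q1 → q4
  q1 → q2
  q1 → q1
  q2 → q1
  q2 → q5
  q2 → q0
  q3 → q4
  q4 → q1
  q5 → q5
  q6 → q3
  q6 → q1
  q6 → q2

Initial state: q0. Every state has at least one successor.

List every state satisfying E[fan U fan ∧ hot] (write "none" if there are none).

States satisfying fan: {q0, q4, q6}.
States satisfying fan ∧ hot: {q0}.
States satisfying E[fan U fan ∧ hot]: {q0}.

{q0}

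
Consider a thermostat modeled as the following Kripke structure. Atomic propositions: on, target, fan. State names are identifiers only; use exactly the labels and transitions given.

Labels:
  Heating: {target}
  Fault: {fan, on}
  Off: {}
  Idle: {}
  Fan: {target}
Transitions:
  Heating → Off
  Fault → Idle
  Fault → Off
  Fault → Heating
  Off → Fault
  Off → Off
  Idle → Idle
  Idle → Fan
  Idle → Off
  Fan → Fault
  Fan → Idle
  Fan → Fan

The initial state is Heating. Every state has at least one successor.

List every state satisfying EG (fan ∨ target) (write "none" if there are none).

States satisfying fan ∨ target: {Heating, Fault, Fan}.
States satisfying EG (fan ∨ target): {Fan}.

{Fan}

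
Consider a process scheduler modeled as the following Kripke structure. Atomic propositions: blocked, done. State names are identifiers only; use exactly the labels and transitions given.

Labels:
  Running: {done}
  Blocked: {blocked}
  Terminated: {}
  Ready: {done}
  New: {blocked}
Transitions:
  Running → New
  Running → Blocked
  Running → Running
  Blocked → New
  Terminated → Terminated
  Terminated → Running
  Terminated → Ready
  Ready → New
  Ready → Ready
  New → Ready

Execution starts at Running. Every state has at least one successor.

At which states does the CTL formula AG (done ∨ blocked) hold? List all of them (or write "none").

{Running, Blocked, Ready, New}

States satisfying done ∨ blocked: {Running, Blocked, Ready, New}.
States satisfying AG (done ∨ blocked): {Running, Blocked, Ready, New}.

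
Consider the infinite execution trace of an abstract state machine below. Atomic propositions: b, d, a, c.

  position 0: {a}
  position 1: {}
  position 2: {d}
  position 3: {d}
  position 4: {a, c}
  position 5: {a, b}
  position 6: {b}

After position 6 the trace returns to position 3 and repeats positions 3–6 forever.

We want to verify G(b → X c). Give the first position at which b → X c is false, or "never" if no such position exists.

5

Check b → X c at each position in order: 0 ✓, 1 ✓, 2 ✓, 3 ✓, 4 ✓.
At position 5 the labels are {a, b} and the next position 6 has {b}, so b → X c is false there. This is the first violation.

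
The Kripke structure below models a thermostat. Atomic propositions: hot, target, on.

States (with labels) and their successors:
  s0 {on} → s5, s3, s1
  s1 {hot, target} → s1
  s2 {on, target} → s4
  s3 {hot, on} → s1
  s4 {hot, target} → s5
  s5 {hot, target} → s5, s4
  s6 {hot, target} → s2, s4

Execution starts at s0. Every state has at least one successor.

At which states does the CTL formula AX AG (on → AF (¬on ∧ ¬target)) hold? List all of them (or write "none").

States satisfying AG (on → AF (¬on ∧ ¬target)): {s1, s4, s5}.
States satisfying AX AG (on → AF (¬on ∧ ¬target)): {s1, s2, s3, s4, s5}.

{s1, s2, s3, s4, s5}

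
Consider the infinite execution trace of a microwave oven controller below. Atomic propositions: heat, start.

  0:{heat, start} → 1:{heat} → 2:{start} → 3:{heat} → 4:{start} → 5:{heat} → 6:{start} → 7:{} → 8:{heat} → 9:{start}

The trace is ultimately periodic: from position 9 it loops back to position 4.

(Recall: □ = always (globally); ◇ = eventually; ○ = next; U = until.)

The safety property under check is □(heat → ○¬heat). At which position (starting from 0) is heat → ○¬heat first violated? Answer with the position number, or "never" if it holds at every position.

0

At position 0 the labels are {heat, start} and the next position 1 has {heat}, so heat → ○¬heat is false there. This is the first violation.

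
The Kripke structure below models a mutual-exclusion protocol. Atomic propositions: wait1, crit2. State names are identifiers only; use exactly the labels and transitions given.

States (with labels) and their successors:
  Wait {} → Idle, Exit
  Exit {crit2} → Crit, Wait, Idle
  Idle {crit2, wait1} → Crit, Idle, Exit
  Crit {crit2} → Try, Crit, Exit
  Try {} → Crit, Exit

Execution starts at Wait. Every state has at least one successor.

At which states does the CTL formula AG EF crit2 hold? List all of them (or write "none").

States satisfying EF crit2: {Wait, Exit, Idle, Crit, Try}.
States satisfying AG EF crit2: {Wait, Exit, Idle, Crit, Try}.

{Wait, Exit, Idle, Crit, Try}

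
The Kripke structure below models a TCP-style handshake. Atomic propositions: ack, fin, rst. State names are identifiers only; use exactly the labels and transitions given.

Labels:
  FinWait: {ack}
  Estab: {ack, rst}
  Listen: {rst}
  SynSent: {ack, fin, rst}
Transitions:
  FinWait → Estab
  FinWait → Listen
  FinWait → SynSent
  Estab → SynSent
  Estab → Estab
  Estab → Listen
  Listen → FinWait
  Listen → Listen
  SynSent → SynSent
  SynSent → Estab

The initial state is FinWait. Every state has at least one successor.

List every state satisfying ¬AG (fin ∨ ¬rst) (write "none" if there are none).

States satisfying fin ∨ ¬rst: {FinWait, SynSent}.
States satisfying AG (fin ∨ ¬rst): ∅.
States satisfying ¬AG (fin ∨ ¬rst): {FinWait, Estab, Listen, SynSent}.

{FinWait, Estab, Listen, SynSent}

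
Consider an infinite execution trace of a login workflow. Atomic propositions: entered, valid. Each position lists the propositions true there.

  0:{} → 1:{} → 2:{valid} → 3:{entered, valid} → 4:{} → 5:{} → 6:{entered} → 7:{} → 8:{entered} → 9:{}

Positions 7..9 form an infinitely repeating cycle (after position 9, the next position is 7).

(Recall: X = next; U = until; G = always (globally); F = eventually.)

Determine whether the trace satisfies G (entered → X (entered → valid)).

Satisfied

entered → X (entered → valid) holds at every position 0..9, and those are all positions ever visited, so G (entered → X (entered → valid)) holds.
Positions where entered holds: 3, 6, 8.
Check X (entered → valid) at each: 3→ok, 6→ok, 8→ok.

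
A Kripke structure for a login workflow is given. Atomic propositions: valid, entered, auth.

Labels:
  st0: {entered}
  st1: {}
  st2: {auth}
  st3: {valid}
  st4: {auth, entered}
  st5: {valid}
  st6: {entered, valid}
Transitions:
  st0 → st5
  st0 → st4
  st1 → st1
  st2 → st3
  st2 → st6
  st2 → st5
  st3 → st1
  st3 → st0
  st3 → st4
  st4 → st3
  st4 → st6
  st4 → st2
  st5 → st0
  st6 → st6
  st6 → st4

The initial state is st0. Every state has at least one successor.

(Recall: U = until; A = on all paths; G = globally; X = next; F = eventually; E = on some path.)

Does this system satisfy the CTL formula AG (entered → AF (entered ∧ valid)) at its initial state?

States satisfying entered → AF (entered ∧ valid): {st1, st2, st3, st5, st6}.
States satisfying AG (entered → AF (entered ∧ valid)): {st1}.
st0 is reachable from st0 and violates entered → AF (entered ∧ valid), so AG fails at st0.
st0 ∉ Sat(AG (entered → AF (entered ∧ valid))).

Does not hold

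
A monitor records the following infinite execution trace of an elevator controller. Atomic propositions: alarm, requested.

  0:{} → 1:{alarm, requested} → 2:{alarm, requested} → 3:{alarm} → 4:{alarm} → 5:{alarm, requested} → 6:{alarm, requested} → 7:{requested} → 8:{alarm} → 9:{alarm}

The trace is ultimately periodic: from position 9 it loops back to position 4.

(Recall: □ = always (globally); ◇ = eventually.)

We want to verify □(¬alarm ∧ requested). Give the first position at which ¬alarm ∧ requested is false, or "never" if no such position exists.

At position 0 the labels are {}, so ¬alarm ∧ requested is false there. This is the first violation.

0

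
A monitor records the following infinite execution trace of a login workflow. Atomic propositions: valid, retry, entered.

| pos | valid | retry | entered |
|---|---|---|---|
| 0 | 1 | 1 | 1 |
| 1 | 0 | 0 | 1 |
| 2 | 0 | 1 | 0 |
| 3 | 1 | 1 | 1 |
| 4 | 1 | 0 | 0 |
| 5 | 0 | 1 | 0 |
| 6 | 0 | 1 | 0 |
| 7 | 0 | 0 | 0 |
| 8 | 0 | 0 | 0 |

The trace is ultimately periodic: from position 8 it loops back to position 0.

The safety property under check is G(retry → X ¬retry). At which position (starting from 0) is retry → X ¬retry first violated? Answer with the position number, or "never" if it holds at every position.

Check retry → X ¬retry at each position in order: 0 ✓, 1 ✓.
At position 2 the labels are {retry} and the next position 3 has {entered, retry, valid}, so retry → X ¬retry is false there. This is the first violation.

2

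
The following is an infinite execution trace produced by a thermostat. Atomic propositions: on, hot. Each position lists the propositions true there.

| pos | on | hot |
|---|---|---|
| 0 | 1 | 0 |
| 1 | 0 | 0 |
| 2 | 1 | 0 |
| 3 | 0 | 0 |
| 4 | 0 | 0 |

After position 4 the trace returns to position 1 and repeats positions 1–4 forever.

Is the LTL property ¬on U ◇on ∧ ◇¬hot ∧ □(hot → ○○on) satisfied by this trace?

Yes

Walking from position 0: ◇on first holds at position 0, and ¬on holds at every earlier position along the way, so ¬on U ◇on holds.
At position 0: ¬on U ◇on is true; ◇¬hot ∧ □(hot → ○○on) is true; so ¬on U ◇on ∧ ◇¬hot ∧ □(hot → ○○on) is true.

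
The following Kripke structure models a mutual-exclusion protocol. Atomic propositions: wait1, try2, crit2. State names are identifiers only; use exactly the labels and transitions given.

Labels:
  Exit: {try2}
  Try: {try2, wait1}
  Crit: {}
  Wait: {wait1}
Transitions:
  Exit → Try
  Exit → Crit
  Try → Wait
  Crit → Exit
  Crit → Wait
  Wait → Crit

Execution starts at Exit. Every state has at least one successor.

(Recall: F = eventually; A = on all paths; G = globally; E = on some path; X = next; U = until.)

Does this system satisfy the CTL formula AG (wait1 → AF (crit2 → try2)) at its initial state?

States satisfying wait1 → AF (crit2 → try2): {Exit, Try, Crit, Wait}.
States satisfying AG (wait1 → AF (crit2 → try2)): {Exit, Try, Crit, Wait}.
Every state reachable from Exit satisfies wait1 → AF (crit2 → try2).
Exit ∈ Sat(AG (wait1 → AF (crit2 → try2))).

Satisfied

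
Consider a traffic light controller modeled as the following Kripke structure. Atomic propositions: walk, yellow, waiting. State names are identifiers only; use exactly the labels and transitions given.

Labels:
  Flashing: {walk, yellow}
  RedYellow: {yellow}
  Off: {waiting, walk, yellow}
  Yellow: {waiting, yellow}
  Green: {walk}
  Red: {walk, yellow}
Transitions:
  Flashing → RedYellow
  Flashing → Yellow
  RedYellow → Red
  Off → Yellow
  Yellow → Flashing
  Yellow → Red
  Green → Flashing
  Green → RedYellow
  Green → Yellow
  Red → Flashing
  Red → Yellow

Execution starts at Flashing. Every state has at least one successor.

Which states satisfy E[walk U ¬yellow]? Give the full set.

States satisfying walk: {Flashing, Off, Green, Red}.
States satisfying ¬yellow: {Green}.
States satisfying E[walk U ¬yellow]: {Green}.

{Green}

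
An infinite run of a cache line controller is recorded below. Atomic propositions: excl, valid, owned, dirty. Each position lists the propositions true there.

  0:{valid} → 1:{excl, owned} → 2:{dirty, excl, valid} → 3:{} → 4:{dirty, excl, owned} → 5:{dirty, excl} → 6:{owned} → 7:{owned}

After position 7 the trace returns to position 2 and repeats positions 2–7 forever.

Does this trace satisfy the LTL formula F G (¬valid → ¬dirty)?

Does not hold

G (¬valid → ¬dirty) is false at every position 0..7, so it never becomes true and F G (¬valid → ¬dirty) fails.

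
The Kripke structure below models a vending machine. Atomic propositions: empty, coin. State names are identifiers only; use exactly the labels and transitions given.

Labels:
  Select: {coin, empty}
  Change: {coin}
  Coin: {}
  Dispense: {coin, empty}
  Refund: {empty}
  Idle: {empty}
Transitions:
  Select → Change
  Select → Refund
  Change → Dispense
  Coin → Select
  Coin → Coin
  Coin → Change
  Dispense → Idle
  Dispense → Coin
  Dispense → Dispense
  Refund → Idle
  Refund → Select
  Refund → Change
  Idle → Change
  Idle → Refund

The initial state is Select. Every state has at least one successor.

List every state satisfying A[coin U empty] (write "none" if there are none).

{Select, Change, Dispense, Refund, Idle}

States satisfying coin: {Select, Change, Dispense}.
States satisfying empty: {Select, Dispense, Refund, Idle}.
States satisfying A[coin U empty]: {Select, Change, Dispense, Refund, Idle}.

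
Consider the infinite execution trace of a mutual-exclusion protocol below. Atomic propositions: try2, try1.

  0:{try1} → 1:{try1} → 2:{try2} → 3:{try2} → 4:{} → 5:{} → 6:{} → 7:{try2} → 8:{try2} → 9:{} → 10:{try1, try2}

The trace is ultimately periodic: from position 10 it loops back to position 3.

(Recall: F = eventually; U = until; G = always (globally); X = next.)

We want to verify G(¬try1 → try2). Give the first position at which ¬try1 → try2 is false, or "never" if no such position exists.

4

Check ¬try1 → try2 at each position in order: 0 ✓, 1 ✓, 2 ✓, 3 ✓.
At position 4 the labels are {}, so ¬try1 → try2 is false there. This is the first violation.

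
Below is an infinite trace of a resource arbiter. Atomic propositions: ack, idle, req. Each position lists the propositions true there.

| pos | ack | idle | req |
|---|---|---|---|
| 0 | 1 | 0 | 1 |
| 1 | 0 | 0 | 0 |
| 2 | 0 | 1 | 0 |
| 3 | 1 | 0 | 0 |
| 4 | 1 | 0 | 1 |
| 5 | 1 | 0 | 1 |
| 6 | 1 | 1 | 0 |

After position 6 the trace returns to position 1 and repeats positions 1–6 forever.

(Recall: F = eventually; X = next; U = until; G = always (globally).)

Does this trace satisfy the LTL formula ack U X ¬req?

Satisfied

Walking from position 0: X ¬req first holds at position 0, and ack holds at every earlier position along the way, so ack U X ¬req holds.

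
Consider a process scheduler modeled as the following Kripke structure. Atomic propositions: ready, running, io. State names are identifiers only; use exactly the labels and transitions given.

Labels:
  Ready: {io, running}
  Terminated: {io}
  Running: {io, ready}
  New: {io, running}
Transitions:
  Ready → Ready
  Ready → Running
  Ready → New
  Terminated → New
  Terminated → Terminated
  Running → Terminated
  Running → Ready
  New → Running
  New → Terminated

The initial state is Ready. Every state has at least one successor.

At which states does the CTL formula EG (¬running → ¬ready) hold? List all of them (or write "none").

States satisfying ¬running → ¬ready: {Ready, Terminated, New}.
States satisfying EG (¬running → ¬ready): {Ready, Terminated, New}.

{Ready, Terminated, New}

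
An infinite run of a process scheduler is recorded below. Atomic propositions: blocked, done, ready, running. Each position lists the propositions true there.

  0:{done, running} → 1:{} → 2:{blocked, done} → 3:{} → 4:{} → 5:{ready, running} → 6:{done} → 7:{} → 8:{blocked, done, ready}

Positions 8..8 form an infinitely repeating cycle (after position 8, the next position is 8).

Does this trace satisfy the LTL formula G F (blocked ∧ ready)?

F (blocked ∧ ready) holds at every position 0..8, and those are all positions ever visited, so G F (blocked ∧ ready) holds.

Satisfied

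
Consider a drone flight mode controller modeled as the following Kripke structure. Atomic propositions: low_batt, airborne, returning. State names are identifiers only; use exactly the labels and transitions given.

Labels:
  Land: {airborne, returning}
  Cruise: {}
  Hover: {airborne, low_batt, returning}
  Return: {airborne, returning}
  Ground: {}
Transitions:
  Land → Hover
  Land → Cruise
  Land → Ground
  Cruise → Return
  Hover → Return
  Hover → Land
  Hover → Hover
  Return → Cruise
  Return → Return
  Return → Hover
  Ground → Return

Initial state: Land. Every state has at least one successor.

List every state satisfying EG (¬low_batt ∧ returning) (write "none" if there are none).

{Return}

States satisfying ¬low_batt ∧ returning: {Land, Return}.
States satisfying EG (¬low_batt ∧ returning): {Return}.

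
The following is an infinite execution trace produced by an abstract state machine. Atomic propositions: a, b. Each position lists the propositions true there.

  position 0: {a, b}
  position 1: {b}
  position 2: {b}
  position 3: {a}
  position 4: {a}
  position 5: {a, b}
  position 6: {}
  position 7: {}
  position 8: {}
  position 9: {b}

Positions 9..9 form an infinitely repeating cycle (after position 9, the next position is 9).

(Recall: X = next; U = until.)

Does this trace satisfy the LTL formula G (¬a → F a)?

¬a → F a must hold at every position from 0 onward. It fails at position 6, so G (¬a → F a) is false.
Positions where ¬a holds: 1, 2, 6, 7, 8, 9.
Check F a at each: 1→ok, 2→ok, 6→fails, 7→fails, 8→fails, 9→fails.

No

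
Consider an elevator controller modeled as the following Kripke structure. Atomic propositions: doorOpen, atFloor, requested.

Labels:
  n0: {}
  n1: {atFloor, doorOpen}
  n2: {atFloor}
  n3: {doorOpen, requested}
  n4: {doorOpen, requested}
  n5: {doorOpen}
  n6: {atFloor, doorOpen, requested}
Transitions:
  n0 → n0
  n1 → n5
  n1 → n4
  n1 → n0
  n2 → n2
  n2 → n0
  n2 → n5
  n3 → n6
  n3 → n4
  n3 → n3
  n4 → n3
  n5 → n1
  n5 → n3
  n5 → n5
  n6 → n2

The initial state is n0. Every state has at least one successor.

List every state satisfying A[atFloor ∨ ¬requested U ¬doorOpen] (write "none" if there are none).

States satisfying atFloor ∨ ¬requested: {n0, n1, n2, n5, n6}.
States satisfying ¬doorOpen: {n0, n2}.
States satisfying A[atFloor ∨ ¬requested U ¬doorOpen]: {n0, n2, n6}.

{n0, n2, n6}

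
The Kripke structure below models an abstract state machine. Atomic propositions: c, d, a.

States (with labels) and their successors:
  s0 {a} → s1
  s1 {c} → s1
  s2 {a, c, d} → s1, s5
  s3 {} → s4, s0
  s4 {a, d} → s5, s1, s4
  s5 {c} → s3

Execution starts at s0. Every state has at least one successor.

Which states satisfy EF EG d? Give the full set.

States satisfying EG d: {s4}.
States satisfying EF EG d: {s2, s3, s4, s5}.

{s2, s3, s4, s5}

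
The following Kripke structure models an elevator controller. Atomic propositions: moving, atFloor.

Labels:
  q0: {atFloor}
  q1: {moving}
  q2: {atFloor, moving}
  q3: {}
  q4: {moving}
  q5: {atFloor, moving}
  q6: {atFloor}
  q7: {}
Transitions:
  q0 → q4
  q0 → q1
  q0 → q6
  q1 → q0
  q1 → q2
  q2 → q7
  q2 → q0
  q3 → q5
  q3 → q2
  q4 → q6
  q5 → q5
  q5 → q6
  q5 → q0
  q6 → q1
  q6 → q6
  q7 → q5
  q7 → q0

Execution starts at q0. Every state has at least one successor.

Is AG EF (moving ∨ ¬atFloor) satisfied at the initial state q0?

States satisfying EF (moving ∨ ¬atFloor): {q0, q1, q2, q3, q4, q5, q6, q7}.
States satisfying AG EF (moving ∨ ¬atFloor): {q0, q1, q2, q3, q4, q5, q6, q7}.
Every state reachable from q0 satisfies EF (moving ∨ ¬atFloor).
q0 ∈ Sat(AG EF (moving ∨ ¬atFloor)).

Yes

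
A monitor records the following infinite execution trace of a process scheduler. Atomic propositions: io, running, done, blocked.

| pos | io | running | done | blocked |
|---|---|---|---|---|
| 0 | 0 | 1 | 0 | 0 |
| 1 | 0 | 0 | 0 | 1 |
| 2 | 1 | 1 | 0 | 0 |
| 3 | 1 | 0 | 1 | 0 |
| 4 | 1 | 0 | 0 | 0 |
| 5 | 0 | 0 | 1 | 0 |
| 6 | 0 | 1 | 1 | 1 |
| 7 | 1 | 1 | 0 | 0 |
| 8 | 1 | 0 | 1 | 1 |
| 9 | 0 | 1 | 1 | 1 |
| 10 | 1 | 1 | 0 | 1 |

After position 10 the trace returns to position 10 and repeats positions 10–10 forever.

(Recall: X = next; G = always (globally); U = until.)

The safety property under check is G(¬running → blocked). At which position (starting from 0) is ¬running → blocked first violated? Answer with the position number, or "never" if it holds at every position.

Check ¬running → blocked at each position in order: 0 ✓, 1 ✓, 2 ✓.
At position 3 the labels are {done, io}, so ¬running → blocked is false there. This is the first violation.

3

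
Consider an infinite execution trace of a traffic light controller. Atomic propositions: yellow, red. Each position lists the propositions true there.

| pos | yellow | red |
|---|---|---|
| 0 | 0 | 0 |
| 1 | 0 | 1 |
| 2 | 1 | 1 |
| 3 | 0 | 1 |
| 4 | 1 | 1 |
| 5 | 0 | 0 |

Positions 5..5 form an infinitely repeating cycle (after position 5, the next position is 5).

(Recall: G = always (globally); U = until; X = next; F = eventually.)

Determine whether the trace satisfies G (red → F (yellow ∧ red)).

red → F (yellow ∧ red) holds at every position 0..5, and those are all positions ever visited, so G (red → F (yellow ∧ red)) holds.
Positions where red holds: 1, 2, 3, 4.
Check F (yellow ∧ red) at each: 1→ok, 2→ok, 3→ok, 4→ok.

Yes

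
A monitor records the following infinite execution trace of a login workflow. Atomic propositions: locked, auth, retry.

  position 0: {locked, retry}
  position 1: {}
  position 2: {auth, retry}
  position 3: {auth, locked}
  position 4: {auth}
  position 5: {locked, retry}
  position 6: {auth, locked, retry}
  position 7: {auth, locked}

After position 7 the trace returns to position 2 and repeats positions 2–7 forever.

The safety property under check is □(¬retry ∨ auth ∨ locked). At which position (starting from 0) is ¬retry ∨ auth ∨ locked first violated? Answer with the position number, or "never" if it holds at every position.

¬retry ∨ auth ∨ locked holds at every position 0..7, and those are all the positions the trace ever visits, so the invariant □(¬retry ∨ auth ∨ locked) is never violated.

never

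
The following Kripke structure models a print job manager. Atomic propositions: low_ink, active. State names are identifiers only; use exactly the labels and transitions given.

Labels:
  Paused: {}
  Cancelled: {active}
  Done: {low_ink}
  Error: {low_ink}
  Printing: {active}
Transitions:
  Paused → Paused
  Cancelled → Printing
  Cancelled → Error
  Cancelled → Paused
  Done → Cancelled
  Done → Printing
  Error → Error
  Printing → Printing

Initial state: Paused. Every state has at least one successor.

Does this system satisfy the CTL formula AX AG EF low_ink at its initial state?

States satisfying AG EF low_ink: {Error}.
States satisfying AX AG EF low_ink: {Error}.
Paused ∉ Sat(AX AG EF low_ink).

No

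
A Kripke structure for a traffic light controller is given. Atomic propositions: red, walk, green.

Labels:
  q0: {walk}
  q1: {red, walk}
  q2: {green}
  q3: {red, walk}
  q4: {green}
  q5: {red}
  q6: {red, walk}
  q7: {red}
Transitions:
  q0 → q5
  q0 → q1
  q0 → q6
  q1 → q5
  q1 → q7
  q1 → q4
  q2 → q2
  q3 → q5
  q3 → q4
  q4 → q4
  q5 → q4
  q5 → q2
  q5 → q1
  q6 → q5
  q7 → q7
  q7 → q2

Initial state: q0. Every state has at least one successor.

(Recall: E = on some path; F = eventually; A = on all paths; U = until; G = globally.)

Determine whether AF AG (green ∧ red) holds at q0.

States satisfying AG (green ∧ red): ∅.
States satisfying AF AG (green ∧ red): ∅.
There is a path from q0 along which AG (green ∧ red) never holds.
q0 ∉ Sat(AF AG (green ∧ red)).

Does not hold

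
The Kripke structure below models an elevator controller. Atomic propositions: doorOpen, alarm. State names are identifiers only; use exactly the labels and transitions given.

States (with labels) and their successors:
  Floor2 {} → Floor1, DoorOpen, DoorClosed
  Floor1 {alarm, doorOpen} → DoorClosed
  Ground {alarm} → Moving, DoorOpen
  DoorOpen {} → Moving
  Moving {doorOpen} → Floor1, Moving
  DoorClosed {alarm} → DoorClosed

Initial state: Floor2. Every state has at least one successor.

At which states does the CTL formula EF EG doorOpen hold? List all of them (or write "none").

States satisfying EG doorOpen: {Moving}.
States satisfying EF EG doorOpen: {Floor2, Ground, DoorOpen, Moving}.

{Floor2, Ground, DoorOpen, Moving}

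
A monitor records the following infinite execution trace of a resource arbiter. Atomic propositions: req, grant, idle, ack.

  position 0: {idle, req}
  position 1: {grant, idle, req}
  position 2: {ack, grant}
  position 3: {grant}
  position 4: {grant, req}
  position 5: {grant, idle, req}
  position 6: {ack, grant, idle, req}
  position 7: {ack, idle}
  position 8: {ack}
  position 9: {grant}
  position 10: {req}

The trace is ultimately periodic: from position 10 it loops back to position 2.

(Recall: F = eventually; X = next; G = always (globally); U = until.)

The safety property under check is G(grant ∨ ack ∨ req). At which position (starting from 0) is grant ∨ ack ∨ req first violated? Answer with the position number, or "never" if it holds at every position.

never

grant ∨ ack ∨ req holds at every position 0..10, and those are all the positions the trace ever visits, so the invariant G(grant ∨ ack ∨ req) is never violated.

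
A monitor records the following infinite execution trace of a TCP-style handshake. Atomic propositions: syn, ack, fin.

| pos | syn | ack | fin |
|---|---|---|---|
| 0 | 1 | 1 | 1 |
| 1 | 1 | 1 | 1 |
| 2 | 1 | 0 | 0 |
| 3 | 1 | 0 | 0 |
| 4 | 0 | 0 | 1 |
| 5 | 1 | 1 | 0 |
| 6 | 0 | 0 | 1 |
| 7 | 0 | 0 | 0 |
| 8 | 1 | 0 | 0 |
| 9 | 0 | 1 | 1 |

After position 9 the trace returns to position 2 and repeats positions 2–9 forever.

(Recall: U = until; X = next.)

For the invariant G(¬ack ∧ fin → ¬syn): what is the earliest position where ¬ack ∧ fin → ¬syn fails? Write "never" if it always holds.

¬ack ∧ fin → ¬syn holds at every position 0..9, and those are all the positions the trace ever visits, so the invariant G(¬ack ∧ fin → ¬syn) is never violated.

never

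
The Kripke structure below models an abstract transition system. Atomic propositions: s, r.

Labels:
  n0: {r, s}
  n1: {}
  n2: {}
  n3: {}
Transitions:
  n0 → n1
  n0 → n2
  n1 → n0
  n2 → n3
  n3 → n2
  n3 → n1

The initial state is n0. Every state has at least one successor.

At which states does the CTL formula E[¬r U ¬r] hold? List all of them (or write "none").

{n1, n2, n3}

States satisfying ¬r: {n1, n2, n3}.
States satisfying E[¬r U ¬r]: {n1, n2, n3}.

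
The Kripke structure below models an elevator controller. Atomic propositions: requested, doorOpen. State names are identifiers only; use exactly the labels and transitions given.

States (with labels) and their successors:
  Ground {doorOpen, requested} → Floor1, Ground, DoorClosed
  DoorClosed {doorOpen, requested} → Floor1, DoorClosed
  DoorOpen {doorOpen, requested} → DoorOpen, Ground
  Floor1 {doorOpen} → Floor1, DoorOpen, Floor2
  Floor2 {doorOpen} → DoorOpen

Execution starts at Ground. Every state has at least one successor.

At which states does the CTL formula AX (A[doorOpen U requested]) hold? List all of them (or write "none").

States satisfying A[doorOpen U requested]: {Ground, DoorClosed, DoorOpen, Floor2}.
States satisfying AX (A[doorOpen U requested]): {DoorOpen, Floor2}.

{DoorOpen, Floor2}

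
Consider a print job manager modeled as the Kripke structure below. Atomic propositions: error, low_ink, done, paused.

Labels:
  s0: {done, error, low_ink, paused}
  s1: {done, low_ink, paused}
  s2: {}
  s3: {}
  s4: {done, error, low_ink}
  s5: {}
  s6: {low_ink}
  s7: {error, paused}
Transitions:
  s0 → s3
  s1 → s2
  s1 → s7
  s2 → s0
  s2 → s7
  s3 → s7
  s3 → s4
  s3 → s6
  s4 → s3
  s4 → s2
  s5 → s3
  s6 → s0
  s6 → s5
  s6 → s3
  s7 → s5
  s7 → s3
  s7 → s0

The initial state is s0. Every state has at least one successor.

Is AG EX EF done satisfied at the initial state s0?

Satisfied

States satisfying EX EF done: {s0, s1, s2, s3, s4, s5, s6, s7}.
States satisfying AG EX EF done: {s0, s1, s2, s3, s4, s5, s6, s7}.
Every state reachable from s0 satisfies EX EF done.
s0 ∈ Sat(AG EX EF done).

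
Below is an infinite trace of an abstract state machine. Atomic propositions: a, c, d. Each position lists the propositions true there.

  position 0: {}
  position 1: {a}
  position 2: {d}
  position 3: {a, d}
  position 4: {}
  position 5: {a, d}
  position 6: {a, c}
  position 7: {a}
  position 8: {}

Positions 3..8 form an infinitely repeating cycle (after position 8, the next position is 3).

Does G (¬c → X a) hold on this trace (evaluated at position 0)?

¬c → X a must hold at every position from 0 onward. It fails at position 1, so G (¬c → X a) is false.
Positions where ¬c holds: 0, 1, 2, 3, 4, 5, 7, 8.
Check X a at each: 0→ok, 1→fails, 2→ok, 3→fails, 4→ok, 5→ok, 7→fails, 8→ok.

Does not hold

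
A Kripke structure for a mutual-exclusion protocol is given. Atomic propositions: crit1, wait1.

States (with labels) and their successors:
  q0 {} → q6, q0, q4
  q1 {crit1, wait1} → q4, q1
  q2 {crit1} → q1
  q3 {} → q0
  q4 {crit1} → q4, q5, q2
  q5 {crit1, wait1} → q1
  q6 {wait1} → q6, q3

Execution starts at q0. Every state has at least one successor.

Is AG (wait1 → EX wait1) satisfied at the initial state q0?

States satisfying wait1 → EX wait1: {q0, q1, q2, q3, q4, q5, q6}.
States satisfying AG (wait1 → EX wait1): {q0, q1, q2, q3, q4, q5, q6}.
Every state reachable from q0 satisfies wait1 → EX wait1.
q0 ∈ Sat(AG (wait1 → EX wait1)).

Satisfied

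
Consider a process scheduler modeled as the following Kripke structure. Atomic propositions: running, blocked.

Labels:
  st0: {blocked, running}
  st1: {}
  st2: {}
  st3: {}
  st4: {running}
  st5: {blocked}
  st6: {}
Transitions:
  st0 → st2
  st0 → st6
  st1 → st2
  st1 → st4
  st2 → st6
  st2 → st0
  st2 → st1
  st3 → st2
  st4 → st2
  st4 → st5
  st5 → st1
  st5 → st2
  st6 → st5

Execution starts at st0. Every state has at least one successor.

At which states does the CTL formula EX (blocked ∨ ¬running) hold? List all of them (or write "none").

{st0, st1, st2, st3, st4, st5, st6}

States satisfying blocked ∨ ¬running: {st0, st1, st2, st3, st5, st6}.
States satisfying EX (blocked ∨ ¬running): {st0, st1, st2, st3, st4, st5, st6}.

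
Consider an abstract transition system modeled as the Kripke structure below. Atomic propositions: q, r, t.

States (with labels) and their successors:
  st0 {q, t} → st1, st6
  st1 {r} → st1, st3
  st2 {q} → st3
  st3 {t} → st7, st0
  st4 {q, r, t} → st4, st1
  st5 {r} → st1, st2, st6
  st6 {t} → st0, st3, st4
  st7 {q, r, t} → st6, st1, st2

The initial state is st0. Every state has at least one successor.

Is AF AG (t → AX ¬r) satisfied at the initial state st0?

No

States satisfying AG (t → AX ¬r): ∅.
States satisfying AF AG (t → AX ¬r): ∅.
There is a path from st0 along which AG (t → AX ¬r) never holds.
st0 ∉ Sat(AF AG (t → AX ¬r)).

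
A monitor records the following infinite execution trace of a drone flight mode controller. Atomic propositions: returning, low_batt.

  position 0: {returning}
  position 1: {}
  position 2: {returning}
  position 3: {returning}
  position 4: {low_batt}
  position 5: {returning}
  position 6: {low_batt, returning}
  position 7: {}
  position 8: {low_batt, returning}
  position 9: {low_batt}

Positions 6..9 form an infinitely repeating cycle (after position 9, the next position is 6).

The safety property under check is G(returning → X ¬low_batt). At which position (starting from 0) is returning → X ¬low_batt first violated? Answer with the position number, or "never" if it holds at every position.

Check returning → X ¬low_batt at each position in order: 0 ✓, 1 ✓, 2 ✓.
At position 3 the labels are {returning} and the next position 4 has {low_batt}, so returning → X ¬low_batt is false there. This is the first violation.

3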